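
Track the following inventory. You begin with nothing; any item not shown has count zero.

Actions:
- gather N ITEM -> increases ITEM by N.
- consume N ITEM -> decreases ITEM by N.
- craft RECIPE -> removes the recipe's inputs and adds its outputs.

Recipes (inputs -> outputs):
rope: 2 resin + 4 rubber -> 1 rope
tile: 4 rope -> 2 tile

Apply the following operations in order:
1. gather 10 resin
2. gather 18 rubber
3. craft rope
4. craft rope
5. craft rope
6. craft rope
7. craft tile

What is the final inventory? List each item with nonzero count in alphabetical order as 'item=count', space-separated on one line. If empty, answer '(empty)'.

Answer: resin=2 rubber=2 tile=2

Derivation:
After 1 (gather 10 resin): resin=10
After 2 (gather 18 rubber): resin=10 rubber=18
After 3 (craft rope): resin=8 rope=1 rubber=14
After 4 (craft rope): resin=6 rope=2 rubber=10
After 5 (craft rope): resin=4 rope=3 rubber=6
After 6 (craft rope): resin=2 rope=4 rubber=2
After 7 (craft tile): resin=2 rubber=2 tile=2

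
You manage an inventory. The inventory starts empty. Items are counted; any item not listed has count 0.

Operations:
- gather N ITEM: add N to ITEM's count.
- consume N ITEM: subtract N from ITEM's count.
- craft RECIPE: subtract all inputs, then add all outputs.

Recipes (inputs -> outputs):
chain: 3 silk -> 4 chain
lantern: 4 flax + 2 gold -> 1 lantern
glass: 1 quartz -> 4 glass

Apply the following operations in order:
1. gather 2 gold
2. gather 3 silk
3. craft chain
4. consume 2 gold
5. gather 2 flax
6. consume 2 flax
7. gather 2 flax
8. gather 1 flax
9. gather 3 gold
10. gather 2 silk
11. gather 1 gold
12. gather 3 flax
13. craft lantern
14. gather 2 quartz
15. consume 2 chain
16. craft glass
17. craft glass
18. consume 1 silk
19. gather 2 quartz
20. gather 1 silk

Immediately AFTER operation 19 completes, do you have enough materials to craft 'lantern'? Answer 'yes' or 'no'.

After 1 (gather 2 gold): gold=2
After 2 (gather 3 silk): gold=2 silk=3
After 3 (craft chain): chain=4 gold=2
After 4 (consume 2 gold): chain=4
After 5 (gather 2 flax): chain=4 flax=2
After 6 (consume 2 flax): chain=4
After 7 (gather 2 flax): chain=4 flax=2
After 8 (gather 1 flax): chain=4 flax=3
After 9 (gather 3 gold): chain=4 flax=3 gold=3
After 10 (gather 2 silk): chain=4 flax=3 gold=3 silk=2
After 11 (gather 1 gold): chain=4 flax=3 gold=4 silk=2
After 12 (gather 3 flax): chain=4 flax=6 gold=4 silk=2
After 13 (craft lantern): chain=4 flax=2 gold=2 lantern=1 silk=2
After 14 (gather 2 quartz): chain=4 flax=2 gold=2 lantern=1 quartz=2 silk=2
After 15 (consume 2 chain): chain=2 flax=2 gold=2 lantern=1 quartz=2 silk=2
After 16 (craft glass): chain=2 flax=2 glass=4 gold=2 lantern=1 quartz=1 silk=2
After 17 (craft glass): chain=2 flax=2 glass=8 gold=2 lantern=1 silk=2
After 18 (consume 1 silk): chain=2 flax=2 glass=8 gold=2 lantern=1 silk=1
After 19 (gather 2 quartz): chain=2 flax=2 glass=8 gold=2 lantern=1 quartz=2 silk=1

Answer: no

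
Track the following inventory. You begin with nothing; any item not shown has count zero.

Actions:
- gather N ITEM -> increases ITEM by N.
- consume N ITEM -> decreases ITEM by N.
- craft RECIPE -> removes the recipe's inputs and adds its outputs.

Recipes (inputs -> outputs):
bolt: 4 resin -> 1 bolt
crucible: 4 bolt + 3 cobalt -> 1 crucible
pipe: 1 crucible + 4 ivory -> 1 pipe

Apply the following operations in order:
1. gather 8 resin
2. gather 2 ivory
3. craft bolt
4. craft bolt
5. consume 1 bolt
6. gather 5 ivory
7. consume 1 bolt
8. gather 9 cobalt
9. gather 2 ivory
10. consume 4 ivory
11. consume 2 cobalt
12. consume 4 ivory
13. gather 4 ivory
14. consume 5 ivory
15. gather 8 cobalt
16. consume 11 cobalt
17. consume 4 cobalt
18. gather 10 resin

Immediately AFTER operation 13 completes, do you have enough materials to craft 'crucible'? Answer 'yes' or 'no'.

After 1 (gather 8 resin): resin=8
After 2 (gather 2 ivory): ivory=2 resin=8
After 3 (craft bolt): bolt=1 ivory=2 resin=4
After 4 (craft bolt): bolt=2 ivory=2
After 5 (consume 1 bolt): bolt=1 ivory=2
After 6 (gather 5 ivory): bolt=1 ivory=7
After 7 (consume 1 bolt): ivory=7
After 8 (gather 9 cobalt): cobalt=9 ivory=7
After 9 (gather 2 ivory): cobalt=9 ivory=9
After 10 (consume 4 ivory): cobalt=9 ivory=5
After 11 (consume 2 cobalt): cobalt=7 ivory=5
After 12 (consume 4 ivory): cobalt=7 ivory=1
After 13 (gather 4 ivory): cobalt=7 ivory=5

Answer: no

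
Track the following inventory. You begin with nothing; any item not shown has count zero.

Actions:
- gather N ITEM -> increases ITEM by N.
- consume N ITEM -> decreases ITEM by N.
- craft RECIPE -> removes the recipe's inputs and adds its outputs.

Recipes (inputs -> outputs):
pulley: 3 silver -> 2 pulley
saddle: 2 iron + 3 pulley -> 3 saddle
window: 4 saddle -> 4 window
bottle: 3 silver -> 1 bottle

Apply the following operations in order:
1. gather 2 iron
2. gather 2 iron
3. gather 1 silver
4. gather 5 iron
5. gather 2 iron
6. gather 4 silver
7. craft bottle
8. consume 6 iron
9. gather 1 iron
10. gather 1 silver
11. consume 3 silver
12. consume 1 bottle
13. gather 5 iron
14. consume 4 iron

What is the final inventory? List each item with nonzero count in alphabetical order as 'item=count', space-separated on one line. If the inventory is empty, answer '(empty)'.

Answer: iron=7

Derivation:
After 1 (gather 2 iron): iron=2
After 2 (gather 2 iron): iron=4
After 3 (gather 1 silver): iron=4 silver=1
After 4 (gather 5 iron): iron=9 silver=1
After 5 (gather 2 iron): iron=11 silver=1
After 6 (gather 4 silver): iron=11 silver=5
After 7 (craft bottle): bottle=1 iron=11 silver=2
After 8 (consume 6 iron): bottle=1 iron=5 silver=2
After 9 (gather 1 iron): bottle=1 iron=6 silver=2
After 10 (gather 1 silver): bottle=1 iron=6 silver=3
After 11 (consume 3 silver): bottle=1 iron=6
After 12 (consume 1 bottle): iron=6
After 13 (gather 5 iron): iron=11
After 14 (consume 4 iron): iron=7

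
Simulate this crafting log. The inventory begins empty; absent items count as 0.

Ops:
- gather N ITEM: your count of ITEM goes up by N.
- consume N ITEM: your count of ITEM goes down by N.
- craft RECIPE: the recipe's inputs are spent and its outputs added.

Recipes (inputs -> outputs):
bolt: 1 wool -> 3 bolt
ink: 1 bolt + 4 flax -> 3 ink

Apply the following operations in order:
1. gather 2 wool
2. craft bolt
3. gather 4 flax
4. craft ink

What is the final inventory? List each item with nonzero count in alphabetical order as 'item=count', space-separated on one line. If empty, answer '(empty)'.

After 1 (gather 2 wool): wool=2
After 2 (craft bolt): bolt=3 wool=1
After 3 (gather 4 flax): bolt=3 flax=4 wool=1
After 4 (craft ink): bolt=2 ink=3 wool=1

Answer: bolt=2 ink=3 wool=1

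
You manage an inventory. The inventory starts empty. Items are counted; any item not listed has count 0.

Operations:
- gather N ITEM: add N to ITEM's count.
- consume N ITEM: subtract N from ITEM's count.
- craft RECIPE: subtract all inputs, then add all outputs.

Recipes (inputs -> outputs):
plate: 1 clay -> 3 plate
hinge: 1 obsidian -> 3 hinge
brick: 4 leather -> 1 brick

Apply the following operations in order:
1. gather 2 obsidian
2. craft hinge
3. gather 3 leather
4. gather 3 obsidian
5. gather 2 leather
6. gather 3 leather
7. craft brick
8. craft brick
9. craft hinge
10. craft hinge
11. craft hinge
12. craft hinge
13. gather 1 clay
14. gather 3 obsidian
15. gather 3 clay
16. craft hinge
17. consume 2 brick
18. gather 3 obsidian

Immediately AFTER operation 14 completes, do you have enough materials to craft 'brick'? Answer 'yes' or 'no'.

After 1 (gather 2 obsidian): obsidian=2
After 2 (craft hinge): hinge=3 obsidian=1
After 3 (gather 3 leather): hinge=3 leather=3 obsidian=1
After 4 (gather 3 obsidian): hinge=3 leather=3 obsidian=4
After 5 (gather 2 leather): hinge=3 leather=5 obsidian=4
After 6 (gather 3 leather): hinge=3 leather=8 obsidian=4
After 7 (craft brick): brick=1 hinge=3 leather=4 obsidian=4
After 8 (craft brick): brick=2 hinge=3 obsidian=4
After 9 (craft hinge): brick=2 hinge=6 obsidian=3
After 10 (craft hinge): brick=2 hinge=9 obsidian=2
After 11 (craft hinge): brick=2 hinge=12 obsidian=1
After 12 (craft hinge): brick=2 hinge=15
After 13 (gather 1 clay): brick=2 clay=1 hinge=15
After 14 (gather 3 obsidian): brick=2 clay=1 hinge=15 obsidian=3

Answer: no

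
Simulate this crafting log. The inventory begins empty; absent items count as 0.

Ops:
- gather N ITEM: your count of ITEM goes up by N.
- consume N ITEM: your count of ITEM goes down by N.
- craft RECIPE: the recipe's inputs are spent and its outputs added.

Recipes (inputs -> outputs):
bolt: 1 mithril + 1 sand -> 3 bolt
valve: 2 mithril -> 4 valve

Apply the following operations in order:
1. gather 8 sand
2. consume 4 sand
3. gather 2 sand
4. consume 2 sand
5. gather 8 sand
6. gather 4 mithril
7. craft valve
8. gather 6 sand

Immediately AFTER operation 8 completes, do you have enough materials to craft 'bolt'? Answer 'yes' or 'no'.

Answer: yes

Derivation:
After 1 (gather 8 sand): sand=8
After 2 (consume 4 sand): sand=4
After 3 (gather 2 sand): sand=6
After 4 (consume 2 sand): sand=4
After 5 (gather 8 sand): sand=12
After 6 (gather 4 mithril): mithril=4 sand=12
After 7 (craft valve): mithril=2 sand=12 valve=4
After 8 (gather 6 sand): mithril=2 sand=18 valve=4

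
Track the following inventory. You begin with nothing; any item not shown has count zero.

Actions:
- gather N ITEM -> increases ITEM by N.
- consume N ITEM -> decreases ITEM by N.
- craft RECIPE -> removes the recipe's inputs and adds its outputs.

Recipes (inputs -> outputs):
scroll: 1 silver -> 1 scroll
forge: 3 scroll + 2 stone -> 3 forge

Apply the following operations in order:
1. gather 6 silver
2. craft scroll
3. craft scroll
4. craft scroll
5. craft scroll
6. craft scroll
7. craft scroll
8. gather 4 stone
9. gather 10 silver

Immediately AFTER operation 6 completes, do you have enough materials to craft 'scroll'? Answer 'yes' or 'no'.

Answer: yes

Derivation:
After 1 (gather 6 silver): silver=6
After 2 (craft scroll): scroll=1 silver=5
After 3 (craft scroll): scroll=2 silver=4
After 4 (craft scroll): scroll=3 silver=3
After 5 (craft scroll): scroll=4 silver=2
After 6 (craft scroll): scroll=5 silver=1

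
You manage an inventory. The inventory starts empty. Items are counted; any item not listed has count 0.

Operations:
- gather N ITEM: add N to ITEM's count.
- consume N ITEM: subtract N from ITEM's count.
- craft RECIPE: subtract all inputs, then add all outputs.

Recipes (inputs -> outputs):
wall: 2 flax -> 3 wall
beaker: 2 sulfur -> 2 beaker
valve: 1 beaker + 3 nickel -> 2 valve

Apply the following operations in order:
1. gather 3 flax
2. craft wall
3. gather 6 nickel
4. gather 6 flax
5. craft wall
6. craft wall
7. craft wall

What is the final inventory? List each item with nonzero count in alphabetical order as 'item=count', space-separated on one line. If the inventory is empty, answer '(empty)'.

After 1 (gather 3 flax): flax=3
After 2 (craft wall): flax=1 wall=3
After 3 (gather 6 nickel): flax=1 nickel=6 wall=3
After 4 (gather 6 flax): flax=7 nickel=6 wall=3
After 5 (craft wall): flax=5 nickel=6 wall=6
After 6 (craft wall): flax=3 nickel=6 wall=9
After 7 (craft wall): flax=1 nickel=6 wall=12

Answer: flax=1 nickel=6 wall=12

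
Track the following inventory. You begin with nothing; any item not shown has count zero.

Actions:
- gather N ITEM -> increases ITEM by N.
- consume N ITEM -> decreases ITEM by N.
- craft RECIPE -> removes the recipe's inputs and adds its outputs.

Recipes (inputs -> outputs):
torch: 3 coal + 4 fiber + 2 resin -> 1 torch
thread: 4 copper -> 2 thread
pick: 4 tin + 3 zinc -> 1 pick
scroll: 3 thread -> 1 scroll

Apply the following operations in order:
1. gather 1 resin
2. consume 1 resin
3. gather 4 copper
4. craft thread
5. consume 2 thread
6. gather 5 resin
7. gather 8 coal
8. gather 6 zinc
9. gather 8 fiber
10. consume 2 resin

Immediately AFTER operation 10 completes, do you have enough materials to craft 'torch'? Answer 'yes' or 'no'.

After 1 (gather 1 resin): resin=1
After 2 (consume 1 resin): (empty)
After 3 (gather 4 copper): copper=4
After 4 (craft thread): thread=2
After 5 (consume 2 thread): (empty)
After 6 (gather 5 resin): resin=5
After 7 (gather 8 coal): coal=8 resin=5
After 8 (gather 6 zinc): coal=8 resin=5 zinc=6
After 9 (gather 8 fiber): coal=8 fiber=8 resin=5 zinc=6
After 10 (consume 2 resin): coal=8 fiber=8 resin=3 zinc=6

Answer: yes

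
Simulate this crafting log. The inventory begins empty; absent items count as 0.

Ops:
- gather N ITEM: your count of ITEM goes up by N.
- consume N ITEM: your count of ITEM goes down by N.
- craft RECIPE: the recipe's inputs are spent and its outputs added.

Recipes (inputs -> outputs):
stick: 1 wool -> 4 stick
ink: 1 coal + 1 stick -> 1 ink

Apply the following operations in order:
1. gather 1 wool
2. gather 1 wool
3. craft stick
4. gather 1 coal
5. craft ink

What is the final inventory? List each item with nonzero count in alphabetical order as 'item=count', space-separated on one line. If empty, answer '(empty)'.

After 1 (gather 1 wool): wool=1
After 2 (gather 1 wool): wool=2
After 3 (craft stick): stick=4 wool=1
After 4 (gather 1 coal): coal=1 stick=4 wool=1
After 5 (craft ink): ink=1 stick=3 wool=1

Answer: ink=1 stick=3 wool=1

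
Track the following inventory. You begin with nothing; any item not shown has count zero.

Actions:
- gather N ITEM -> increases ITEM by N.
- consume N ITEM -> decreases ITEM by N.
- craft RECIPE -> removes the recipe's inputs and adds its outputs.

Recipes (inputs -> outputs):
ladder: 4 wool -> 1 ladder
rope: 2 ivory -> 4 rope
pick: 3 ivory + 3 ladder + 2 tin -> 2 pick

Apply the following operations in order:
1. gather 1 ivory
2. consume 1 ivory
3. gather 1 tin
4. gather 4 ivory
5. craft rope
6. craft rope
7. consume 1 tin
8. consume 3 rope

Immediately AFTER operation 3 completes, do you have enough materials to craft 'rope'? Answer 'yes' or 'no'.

After 1 (gather 1 ivory): ivory=1
After 2 (consume 1 ivory): (empty)
After 3 (gather 1 tin): tin=1

Answer: no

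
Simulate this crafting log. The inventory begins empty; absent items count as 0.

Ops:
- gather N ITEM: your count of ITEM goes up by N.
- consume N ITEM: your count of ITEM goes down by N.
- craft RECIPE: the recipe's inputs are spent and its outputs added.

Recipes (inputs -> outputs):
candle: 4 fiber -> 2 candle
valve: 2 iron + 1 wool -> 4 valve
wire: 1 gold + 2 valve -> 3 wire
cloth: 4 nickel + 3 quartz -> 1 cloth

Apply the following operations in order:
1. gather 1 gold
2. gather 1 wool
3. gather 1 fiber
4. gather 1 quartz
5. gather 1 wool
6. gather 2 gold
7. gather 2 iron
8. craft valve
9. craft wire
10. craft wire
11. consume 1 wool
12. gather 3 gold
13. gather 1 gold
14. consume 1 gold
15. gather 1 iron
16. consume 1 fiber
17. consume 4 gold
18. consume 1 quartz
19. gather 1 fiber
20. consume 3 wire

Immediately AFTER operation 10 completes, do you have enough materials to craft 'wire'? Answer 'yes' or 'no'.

Answer: no

Derivation:
After 1 (gather 1 gold): gold=1
After 2 (gather 1 wool): gold=1 wool=1
After 3 (gather 1 fiber): fiber=1 gold=1 wool=1
After 4 (gather 1 quartz): fiber=1 gold=1 quartz=1 wool=1
After 5 (gather 1 wool): fiber=1 gold=1 quartz=1 wool=2
After 6 (gather 2 gold): fiber=1 gold=3 quartz=1 wool=2
After 7 (gather 2 iron): fiber=1 gold=3 iron=2 quartz=1 wool=2
After 8 (craft valve): fiber=1 gold=3 quartz=1 valve=4 wool=1
After 9 (craft wire): fiber=1 gold=2 quartz=1 valve=2 wire=3 wool=1
After 10 (craft wire): fiber=1 gold=1 quartz=1 wire=6 wool=1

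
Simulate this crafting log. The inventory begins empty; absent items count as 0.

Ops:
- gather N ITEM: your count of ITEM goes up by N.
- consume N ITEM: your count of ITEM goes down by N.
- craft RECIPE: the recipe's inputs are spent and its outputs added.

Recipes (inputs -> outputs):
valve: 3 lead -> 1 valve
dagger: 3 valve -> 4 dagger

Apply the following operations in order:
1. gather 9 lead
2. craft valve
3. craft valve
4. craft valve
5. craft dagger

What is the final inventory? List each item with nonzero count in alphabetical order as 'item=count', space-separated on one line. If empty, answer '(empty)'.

After 1 (gather 9 lead): lead=9
After 2 (craft valve): lead=6 valve=1
After 3 (craft valve): lead=3 valve=2
After 4 (craft valve): valve=3
After 5 (craft dagger): dagger=4

Answer: dagger=4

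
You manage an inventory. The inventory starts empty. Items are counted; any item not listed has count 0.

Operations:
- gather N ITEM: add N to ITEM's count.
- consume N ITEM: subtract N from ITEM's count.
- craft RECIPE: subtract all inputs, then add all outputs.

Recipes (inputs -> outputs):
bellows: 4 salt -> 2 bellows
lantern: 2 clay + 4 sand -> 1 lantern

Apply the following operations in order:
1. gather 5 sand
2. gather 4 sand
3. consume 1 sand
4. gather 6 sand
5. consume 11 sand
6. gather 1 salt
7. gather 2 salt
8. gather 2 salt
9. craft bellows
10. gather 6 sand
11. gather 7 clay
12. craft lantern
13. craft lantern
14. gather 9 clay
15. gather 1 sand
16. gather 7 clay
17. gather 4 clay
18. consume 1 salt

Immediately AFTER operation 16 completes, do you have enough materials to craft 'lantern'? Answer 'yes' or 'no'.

Answer: no

Derivation:
After 1 (gather 5 sand): sand=5
After 2 (gather 4 sand): sand=9
After 3 (consume 1 sand): sand=8
After 4 (gather 6 sand): sand=14
After 5 (consume 11 sand): sand=3
After 6 (gather 1 salt): salt=1 sand=3
After 7 (gather 2 salt): salt=3 sand=3
After 8 (gather 2 salt): salt=5 sand=3
After 9 (craft bellows): bellows=2 salt=1 sand=3
After 10 (gather 6 sand): bellows=2 salt=1 sand=9
After 11 (gather 7 clay): bellows=2 clay=7 salt=1 sand=9
After 12 (craft lantern): bellows=2 clay=5 lantern=1 salt=1 sand=5
After 13 (craft lantern): bellows=2 clay=3 lantern=2 salt=1 sand=1
After 14 (gather 9 clay): bellows=2 clay=12 lantern=2 salt=1 sand=1
After 15 (gather 1 sand): bellows=2 clay=12 lantern=2 salt=1 sand=2
After 16 (gather 7 clay): bellows=2 clay=19 lantern=2 salt=1 sand=2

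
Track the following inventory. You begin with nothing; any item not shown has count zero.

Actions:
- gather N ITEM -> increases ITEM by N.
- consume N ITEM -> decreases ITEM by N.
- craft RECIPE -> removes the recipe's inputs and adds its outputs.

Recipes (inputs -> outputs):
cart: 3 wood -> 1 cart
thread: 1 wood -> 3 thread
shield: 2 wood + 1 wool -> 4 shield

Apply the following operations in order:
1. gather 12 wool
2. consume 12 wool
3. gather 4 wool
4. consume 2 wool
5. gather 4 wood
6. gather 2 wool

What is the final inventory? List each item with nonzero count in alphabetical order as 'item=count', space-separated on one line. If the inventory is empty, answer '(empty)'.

Answer: wood=4 wool=4

Derivation:
After 1 (gather 12 wool): wool=12
After 2 (consume 12 wool): (empty)
After 3 (gather 4 wool): wool=4
After 4 (consume 2 wool): wool=2
After 5 (gather 4 wood): wood=4 wool=2
After 6 (gather 2 wool): wood=4 wool=4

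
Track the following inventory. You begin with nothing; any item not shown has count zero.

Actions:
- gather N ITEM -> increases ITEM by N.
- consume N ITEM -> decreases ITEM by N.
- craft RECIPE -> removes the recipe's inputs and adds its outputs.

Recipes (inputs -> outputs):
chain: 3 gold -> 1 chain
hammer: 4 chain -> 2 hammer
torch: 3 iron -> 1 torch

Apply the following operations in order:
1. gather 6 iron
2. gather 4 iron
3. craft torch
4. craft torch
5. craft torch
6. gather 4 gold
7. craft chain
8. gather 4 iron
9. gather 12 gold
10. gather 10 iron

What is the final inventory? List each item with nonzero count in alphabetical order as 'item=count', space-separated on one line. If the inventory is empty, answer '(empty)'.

Answer: chain=1 gold=13 iron=15 torch=3

Derivation:
After 1 (gather 6 iron): iron=6
After 2 (gather 4 iron): iron=10
After 3 (craft torch): iron=7 torch=1
After 4 (craft torch): iron=4 torch=2
After 5 (craft torch): iron=1 torch=3
After 6 (gather 4 gold): gold=4 iron=1 torch=3
After 7 (craft chain): chain=1 gold=1 iron=1 torch=3
After 8 (gather 4 iron): chain=1 gold=1 iron=5 torch=3
After 9 (gather 12 gold): chain=1 gold=13 iron=5 torch=3
After 10 (gather 10 iron): chain=1 gold=13 iron=15 torch=3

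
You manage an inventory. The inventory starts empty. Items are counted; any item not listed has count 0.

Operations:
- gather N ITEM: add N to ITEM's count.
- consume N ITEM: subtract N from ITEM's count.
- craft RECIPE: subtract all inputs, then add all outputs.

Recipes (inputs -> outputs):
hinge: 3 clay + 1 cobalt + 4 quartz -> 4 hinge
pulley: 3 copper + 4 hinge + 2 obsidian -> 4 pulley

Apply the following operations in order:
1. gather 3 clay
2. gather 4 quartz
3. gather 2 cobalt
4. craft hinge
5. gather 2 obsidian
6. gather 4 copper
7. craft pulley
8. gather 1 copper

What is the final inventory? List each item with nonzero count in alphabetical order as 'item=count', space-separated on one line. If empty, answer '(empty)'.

After 1 (gather 3 clay): clay=3
After 2 (gather 4 quartz): clay=3 quartz=4
After 3 (gather 2 cobalt): clay=3 cobalt=2 quartz=4
After 4 (craft hinge): cobalt=1 hinge=4
After 5 (gather 2 obsidian): cobalt=1 hinge=4 obsidian=2
After 6 (gather 4 copper): cobalt=1 copper=4 hinge=4 obsidian=2
After 7 (craft pulley): cobalt=1 copper=1 pulley=4
After 8 (gather 1 copper): cobalt=1 copper=2 pulley=4

Answer: cobalt=1 copper=2 pulley=4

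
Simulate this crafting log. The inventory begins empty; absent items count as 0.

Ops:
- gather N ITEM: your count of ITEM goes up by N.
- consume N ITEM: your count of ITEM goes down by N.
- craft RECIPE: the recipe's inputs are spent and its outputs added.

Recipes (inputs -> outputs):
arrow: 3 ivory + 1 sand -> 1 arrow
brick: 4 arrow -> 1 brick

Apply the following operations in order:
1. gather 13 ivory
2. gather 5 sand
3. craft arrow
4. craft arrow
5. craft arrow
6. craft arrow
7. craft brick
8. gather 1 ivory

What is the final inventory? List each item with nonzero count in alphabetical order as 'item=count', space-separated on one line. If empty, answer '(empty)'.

After 1 (gather 13 ivory): ivory=13
After 2 (gather 5 sand): ivory=13 sand=5
After 3 (craft arrow): arrow=1 ivory=10 sand=4
After 4 (craft arrow): arrow=2 ivory=7 sand=3
After 5 (craft arrow): arrow=3 ivory=4 sand=2
After 6 (craft arrow): arrow=4 ivory=1 sand=1
After 7 (craft brick): brick=1 ivory=1 sand=1
After 8 (gather 1 ivory): brick=1 ivory=2 sand=1

Answer: brick=1 ivory=2 sand=1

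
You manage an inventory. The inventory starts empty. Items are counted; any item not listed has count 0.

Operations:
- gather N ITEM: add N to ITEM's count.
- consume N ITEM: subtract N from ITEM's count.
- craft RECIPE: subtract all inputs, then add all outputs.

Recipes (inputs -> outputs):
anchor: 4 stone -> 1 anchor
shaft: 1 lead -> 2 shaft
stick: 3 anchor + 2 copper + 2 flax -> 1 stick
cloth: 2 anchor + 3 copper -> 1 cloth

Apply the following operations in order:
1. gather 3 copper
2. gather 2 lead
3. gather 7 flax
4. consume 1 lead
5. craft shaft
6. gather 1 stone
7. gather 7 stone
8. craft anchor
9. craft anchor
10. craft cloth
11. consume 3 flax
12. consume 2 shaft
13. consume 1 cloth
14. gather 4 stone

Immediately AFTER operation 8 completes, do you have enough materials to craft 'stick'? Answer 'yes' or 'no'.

Answer: no

Derivation:
After 1 (gather 3 copper): copper=3
After 2 (gather 2 lead): copper=3 lead=2
After 3 (gather 7 flax): copper=3 flax=7 lead=2
After 4 (consume 1 lead): copper=3 flax=7 lead=1
After 5 (craft shaft): copper=3 flax=7 shaft=2
After 6 (gather 1 stone): copper=3 flax=7 shaft=2 stone=1
After 7 (gather 7 stone): copper=3 flax=7 shaft=2 stone=8
After 8 (craft anchor): anchor=1 copper=3 flax=7 shaft=2 stone=4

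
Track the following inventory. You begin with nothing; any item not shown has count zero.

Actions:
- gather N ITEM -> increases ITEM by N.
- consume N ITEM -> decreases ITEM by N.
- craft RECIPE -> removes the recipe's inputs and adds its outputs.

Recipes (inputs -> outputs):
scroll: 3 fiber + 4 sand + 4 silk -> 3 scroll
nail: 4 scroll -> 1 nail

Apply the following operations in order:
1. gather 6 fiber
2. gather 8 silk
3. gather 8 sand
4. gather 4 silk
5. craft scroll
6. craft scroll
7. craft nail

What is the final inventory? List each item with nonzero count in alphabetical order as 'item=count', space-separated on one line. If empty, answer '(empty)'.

Answer: nail=1 scroll=2 silk=4

Derivation:
After 1 (gather 6 fiber): fiber=6
After 2 (gather 8 silk): fiber=6 silk=8
After 3 (gather 8 sand): fiber=6 sand=8 silk=8
After 4 (gather 4 silk): fiber=6 sand=8 silk=12
After 5 (craft scroll): fiber=3 sand=4 scroll=3 silk=8
After 6 (craft scroll): scroll=6 silk=4
After 7 (craft nail): nail=1 scroll=2 silk=4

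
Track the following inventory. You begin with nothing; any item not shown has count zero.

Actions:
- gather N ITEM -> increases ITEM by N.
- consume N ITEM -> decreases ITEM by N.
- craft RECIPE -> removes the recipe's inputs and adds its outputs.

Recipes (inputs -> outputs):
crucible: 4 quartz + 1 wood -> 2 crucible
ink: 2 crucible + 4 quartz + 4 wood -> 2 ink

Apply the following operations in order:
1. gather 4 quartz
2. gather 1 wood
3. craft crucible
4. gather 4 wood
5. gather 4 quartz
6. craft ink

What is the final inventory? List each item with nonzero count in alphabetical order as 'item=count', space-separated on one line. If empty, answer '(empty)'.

After 1 (gather 4 quartz): quartz=4
After 2 (gather 1 wood): quartz=4 wood=1
After 3 (craft crucible): crucible=2
After 4 (gather 4 wood): crucible=2 wood=4
After 5 (gather 4 quartz): crucible=2 quartz=4 wood=4
After 6 (craft ink): ink=2

Answer: ink=2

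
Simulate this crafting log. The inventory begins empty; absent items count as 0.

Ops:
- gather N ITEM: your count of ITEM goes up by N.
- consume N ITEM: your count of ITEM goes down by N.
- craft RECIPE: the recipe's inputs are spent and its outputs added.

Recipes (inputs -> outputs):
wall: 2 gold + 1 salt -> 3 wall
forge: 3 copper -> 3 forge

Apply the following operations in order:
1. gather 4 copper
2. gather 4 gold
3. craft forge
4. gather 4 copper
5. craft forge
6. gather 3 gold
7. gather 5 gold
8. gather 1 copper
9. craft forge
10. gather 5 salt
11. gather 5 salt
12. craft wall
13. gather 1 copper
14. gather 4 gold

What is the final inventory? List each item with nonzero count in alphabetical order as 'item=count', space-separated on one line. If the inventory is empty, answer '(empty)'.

Answer: copper=1 forge=9 gold=14 salt=9 wall=3

Derivation:
After 1 (gather 4 copper): copper=4
After 2 (gather 4 gold): copper=4 gold=4
After 3 (craft forge): copper=1 forge=3 gold=4
After 4 (gather 4 copper): copper=5 forge=3 gold=4
After 5 (craft forge): copper=2 forge=6 gold=4
After 6 (gather 3 gold): copper=2 forge=6 gold=7
After 7 (gather 5 gold): copper=2 forge=6 gold=12
After 8 (gather 1 copper): copper=3 forge=6 gold=12
After 9 (craft forge): forge=9 gold=12
After 10 (gather 5 salt): forge=9 gold=12 salt=5
After 11 (gather 5 salt): forge=9 gold=12 salt=10
After 12 (craft wall): forge=9 gold=10 salt=9 wall=3
After 13 (gather 1 copper): copper=1 forge=9 gold=10 salt=9 wall=3
After 14 (gather 4 gold): copper=1 forge=9 gold=14 salt=9 wall=3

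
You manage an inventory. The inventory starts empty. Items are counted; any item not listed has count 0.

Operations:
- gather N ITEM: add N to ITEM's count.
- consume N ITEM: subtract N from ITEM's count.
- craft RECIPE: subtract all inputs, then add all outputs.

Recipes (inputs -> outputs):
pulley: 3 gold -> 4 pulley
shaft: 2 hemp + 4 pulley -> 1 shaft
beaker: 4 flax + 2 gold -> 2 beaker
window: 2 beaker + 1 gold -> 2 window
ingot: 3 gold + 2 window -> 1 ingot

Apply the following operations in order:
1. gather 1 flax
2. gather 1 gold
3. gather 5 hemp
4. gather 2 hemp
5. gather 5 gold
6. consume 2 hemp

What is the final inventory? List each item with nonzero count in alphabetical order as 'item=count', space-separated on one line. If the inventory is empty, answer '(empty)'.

After 1 (gather 1 flax): flax=1
After 2 (gather 1 gold): flax=1 gold=1
After 3 (gather 5 hemp): flax=1 gold=1 hemp=5
After 4 (gather 2 hemp): flax=1 gold=1 hemp=7
After 5 (gather 5 gold): flax=1 gold=6 hemp=7
After 6 (consume 2 hemp): flax=1 gold=6 hemp=5

Answer: flax=1 gold=6 hemp=5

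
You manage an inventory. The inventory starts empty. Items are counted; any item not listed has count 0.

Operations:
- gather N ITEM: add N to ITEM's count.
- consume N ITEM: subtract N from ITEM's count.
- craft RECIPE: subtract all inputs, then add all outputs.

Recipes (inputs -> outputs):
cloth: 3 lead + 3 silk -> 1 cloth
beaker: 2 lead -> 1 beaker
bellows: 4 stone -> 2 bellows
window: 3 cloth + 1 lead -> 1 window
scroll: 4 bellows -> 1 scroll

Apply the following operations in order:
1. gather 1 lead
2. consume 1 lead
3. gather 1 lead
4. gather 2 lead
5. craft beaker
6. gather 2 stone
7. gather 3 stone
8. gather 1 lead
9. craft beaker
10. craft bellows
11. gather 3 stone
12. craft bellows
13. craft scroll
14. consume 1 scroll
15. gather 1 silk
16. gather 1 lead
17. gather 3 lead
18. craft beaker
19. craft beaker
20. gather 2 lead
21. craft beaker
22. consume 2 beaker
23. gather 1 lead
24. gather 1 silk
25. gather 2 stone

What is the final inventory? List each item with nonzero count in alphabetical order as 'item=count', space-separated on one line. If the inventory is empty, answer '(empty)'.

After 1 (gather 1 lead): lead=1
After 2 (consume 1 lead): (empty)
After 3 (gather 1 lead): lead=1
After 4 (gather 2 lead): lead=3
After 5 (craft beaker): beaker=1 lead=1
After 6 (gather 2 stone): beaker=1 lead=1 stone=2
After 7 (gather 3 stone): beaker=1 lead=1 stone=5
After 8 (gather 1 lead): beaker=1 lead=2 stone=5
After 9 (craft beaker): beaker=2 stone=5
After 10 (craft bellows): beaker=2 bellows=2 stone=1
After 11 (gather 3 stone): beaker=2 bellows=2 stone=4
After 12 (craft bellows): beaker=2 bellows=4
After 13 (craft scroll): beaker=2 scroll=1
After 14 (consume 1 scroll): beaker=2
After 15 (gather 1 silk): beaker=2 silk=1
After 16 (gather 1 lead): beaker=2 lead=1 silk=1
After 17 (gather 3 lead): beaker=2 lead=4 silk=1
After 18 (craft beaker): beaker=3 lead=2 silk=1
After 19 (craft beaker): beaker=4 silk=1
After 20 (gather 2 lead): beaker=4 lead=2 silk=1
After 21 (craft beaker): beaker=5 silk=1
After 22 (consume 2 beaker): beaker=3 silk=1
After 23 (gather 1 lead): beaker=3 lead=1 silk=1
After 24 (gather 1 silk): beaker=3 lead=1 silk=2
After 25 (gather 2 stone): beaker=3 lead=1 silk=2 stone=2

Answer: beaker=3 lead=1 silk=2 stone=2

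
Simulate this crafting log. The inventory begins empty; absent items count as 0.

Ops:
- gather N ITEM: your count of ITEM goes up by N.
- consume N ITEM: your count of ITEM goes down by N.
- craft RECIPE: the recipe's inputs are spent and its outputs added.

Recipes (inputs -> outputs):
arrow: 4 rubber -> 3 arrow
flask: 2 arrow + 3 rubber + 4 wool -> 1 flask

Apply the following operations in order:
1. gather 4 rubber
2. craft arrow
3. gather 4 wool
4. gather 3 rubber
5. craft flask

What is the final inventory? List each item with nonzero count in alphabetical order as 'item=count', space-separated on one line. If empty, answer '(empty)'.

After 1 (gather 4 rubber): rubber=4
After 2 (craft arrow): arrow=3
After 3 (gather 4 wool): arrow=3 wool=4
After 4 (gather 3 rubber): arrow=3 rubber=3 wool=4
After 5 (craft flask): arrow=1 flask=1

Answer: arrow=1 flask=1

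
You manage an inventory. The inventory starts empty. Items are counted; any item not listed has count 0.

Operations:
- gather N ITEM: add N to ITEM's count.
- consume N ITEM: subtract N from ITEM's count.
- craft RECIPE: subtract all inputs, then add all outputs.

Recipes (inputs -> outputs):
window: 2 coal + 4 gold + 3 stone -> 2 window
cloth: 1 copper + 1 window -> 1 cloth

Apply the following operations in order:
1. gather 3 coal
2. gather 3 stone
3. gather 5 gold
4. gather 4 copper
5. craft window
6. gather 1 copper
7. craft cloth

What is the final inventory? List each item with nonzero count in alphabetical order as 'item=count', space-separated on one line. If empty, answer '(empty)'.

Answer: cloth=1 coal=1 copper=4 gold=1 window=1

Derivation:
After 1 (gather 3 coal): coal=3
After 2 (gather 3 stone): coal=3 stone=3
After 3 (gather 5 gold): coal=3 gold=5 stone=3
After 4 (gather 4 copper): coal=3 copper=4 gold=5 stone=3
After 5 (craft window): coal=1 copper=4 gold=1 window=2
After 6 (gather 1 copper): coal=1 copper=5 gold=1 window=2
After 7 (craft cloth): cloth=1 coal=1 copper=4 gold=1 window=1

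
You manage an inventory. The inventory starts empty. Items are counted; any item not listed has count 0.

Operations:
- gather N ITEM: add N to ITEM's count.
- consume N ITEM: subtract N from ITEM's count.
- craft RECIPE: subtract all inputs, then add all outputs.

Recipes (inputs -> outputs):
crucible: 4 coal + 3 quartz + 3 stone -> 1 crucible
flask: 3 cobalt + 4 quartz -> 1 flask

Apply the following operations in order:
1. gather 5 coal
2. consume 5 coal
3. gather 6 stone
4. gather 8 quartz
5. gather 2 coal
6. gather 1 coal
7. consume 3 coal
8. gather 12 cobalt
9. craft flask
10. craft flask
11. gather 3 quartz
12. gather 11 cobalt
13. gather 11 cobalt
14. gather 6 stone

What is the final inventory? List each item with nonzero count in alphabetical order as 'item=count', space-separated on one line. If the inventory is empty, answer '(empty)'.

Answer: cobalt=28 flask=2 quartz=3 stone=12

Derivation:
After 1 (gather 5 coal): coal=5
After 2 (consume 5 coal): (empty)
After 3 (gather 6 stone): stone=6
After 4 (gather 8 quartz): quartz=8 stone=6
After 5 (gather 2 coal): coal=2 quartz=8 stone=6
After 6 (gather 1 coal): coal=3 quartz=8 stone=6
After 7 (consume 3 coal): quartz=8 stone=6
After 8 (gather 12 cobalt): cobalt=12 quartz=8 stone=6
After 9 (craft flask): cobalt=9 flask=1 quartz=4 stone=6
After 10 (craft flask): cobalt=6 flask=2 stone=6
After 11 (gather 3 quartz): cobalt=6 flask=2 quartz=3 stone=6
After 12 (gather 11 cobalt): cobalt=17 flask=2 quartz=3 stone=6
After 13 (gather 11 cobalt): cobalt=28 flask=2 quartz=3 stone=6
After 14 (gather 6 stone): cobalt=28 flask=2 quartz=3 stone=12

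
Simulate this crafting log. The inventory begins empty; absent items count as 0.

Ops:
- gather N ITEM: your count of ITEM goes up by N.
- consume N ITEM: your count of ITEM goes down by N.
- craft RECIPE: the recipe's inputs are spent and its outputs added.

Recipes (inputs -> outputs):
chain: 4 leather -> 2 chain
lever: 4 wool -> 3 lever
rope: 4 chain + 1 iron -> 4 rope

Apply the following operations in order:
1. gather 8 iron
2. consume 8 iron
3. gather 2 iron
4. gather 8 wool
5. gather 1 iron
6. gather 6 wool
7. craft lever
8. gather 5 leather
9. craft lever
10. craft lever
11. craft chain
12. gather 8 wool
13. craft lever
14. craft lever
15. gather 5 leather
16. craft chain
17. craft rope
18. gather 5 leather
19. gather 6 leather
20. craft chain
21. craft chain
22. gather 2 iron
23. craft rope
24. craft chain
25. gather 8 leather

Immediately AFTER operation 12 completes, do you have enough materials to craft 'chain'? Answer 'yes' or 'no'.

After 1 (gather 8 iron): iron=8
After 2 (consume 8 iron): (empty)
After 3 (gather 2 iron): iron=2
After 4 (gather 8 wool): iron=2 wool=8
After 5 (gather 1 iron): iron=3 wool=8
After 6 (gather 6 wool): iron=3 wool=14
After 7 (craft lever): iron=3 lever=3 wool=10
After 8 (gather 5 leather): iron=3 leather=5 lever=3 wool=10
After 9 (craft lever): iron=3 leather=5 lever=6 wool=6
After 10 (craft lever): iron=3 leather=5 lever=9 wool=2
After 11 (craft chain): chain=2 iron=3 leather=1 lever=9 wool=2
After 12 (gather 8 wool): chain=2 iron=3 leather=1 lever=9 wool=10

Answer: no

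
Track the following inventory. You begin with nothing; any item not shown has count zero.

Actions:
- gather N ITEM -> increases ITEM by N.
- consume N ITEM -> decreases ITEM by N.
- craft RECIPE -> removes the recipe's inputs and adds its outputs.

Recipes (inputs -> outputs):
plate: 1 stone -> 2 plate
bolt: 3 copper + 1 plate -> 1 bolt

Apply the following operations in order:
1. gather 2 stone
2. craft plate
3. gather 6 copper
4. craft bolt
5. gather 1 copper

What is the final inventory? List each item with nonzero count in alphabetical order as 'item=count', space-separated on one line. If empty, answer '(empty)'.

Answer: bolt=1 copper=4 plate=1 stone=1

Derivation:
After 1 (gather 2 stone): stone=2
After 2 (craft plate): plate=2 stone=1
After 3 (gather 6 copper): copper=6 plate=2 stone=1
After 4 (craft bolt): bolt=1 copper=3 plate=1 stone=1
After 5 (gather 1 copper): bolt=1 copper=4 plate=1 stone=1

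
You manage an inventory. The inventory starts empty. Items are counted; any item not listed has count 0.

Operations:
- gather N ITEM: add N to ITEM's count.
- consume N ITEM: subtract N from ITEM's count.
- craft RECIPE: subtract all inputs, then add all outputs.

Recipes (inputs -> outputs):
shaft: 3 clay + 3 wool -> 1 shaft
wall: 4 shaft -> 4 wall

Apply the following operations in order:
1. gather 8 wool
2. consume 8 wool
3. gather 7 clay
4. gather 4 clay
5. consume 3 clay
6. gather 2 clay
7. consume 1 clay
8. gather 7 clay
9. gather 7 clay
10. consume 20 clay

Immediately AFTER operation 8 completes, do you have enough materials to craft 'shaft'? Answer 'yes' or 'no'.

After 1 (gather 8 wool): wool=8
After 2 (consume 8 wool): (empty)
After 3 (gather 7 clay): clay=7
After 4 (gather 4 clay): clay=11
After 5 (consume 3 clay): clay=8
After 6 (gather 2 clay): clay=10
After 7 (consume 1 clay): clay=9
After 8 (gather 7 clay): clay=16

Answer: no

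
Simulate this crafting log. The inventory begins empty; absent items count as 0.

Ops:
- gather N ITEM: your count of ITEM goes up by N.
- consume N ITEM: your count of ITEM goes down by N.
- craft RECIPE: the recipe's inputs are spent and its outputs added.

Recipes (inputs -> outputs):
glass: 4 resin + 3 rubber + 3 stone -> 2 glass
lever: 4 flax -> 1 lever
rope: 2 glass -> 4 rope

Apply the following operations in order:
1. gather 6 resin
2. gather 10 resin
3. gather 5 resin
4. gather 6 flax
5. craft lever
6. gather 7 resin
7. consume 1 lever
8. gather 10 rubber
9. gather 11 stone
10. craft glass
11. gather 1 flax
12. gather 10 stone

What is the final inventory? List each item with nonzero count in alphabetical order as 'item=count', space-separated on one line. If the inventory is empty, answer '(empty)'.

After 1 (gather 6 resin): resin=6
After 2 (gather 10 resin): resin=16
After 3 (gather 5 resin): resin=21
After 4 (gather 6 flax): flax=6 resin=21
After 5 (craft lever): flax=2 lever=1 resin=21
After 6 (gather 7 resin): flax=2 lever=1 resin=28
After 7 (consume 1 lever): flax=2 resin=28
After 8 (gather 10 rubber): flax=2 resin=28 rubber=10
After 9 (gather 11 stone): flax=2 resin=28 rubber=10 stone=11
After 10 (craft glass): flax=2 glass=2 resin=24 rubber=7 stone=8
After 11 (gather 1 flax): flax=3 glass=2 resin=24 rubber=7 stone=8
After 12 (gather 10 stone): flax=3 glass=2 resin=24 rubber=7 stone=18

Answer: flax=3 glass=2 resin=24 rubber=7 stone=18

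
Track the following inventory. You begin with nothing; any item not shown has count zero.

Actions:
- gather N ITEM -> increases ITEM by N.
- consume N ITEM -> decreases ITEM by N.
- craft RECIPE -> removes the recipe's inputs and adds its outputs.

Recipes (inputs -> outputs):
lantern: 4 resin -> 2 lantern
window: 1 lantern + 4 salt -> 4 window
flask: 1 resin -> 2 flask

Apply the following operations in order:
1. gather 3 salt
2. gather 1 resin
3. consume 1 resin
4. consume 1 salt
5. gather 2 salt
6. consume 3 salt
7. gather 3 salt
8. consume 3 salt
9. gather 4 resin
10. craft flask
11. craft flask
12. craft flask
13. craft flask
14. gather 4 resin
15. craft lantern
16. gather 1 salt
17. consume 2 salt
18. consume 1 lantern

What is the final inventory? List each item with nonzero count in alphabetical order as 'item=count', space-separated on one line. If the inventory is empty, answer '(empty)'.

Answer: flask=8 lantern=1

Derivation:
After 1 (gather 3 salt): salt=3
After 2 (gather 1 resin): resin=1 salt=3
After 3 (consume 1 resin): salt=3
After 4 (consume 1 salt): salt=2
After 5 (gather 2 salt): salt=4
After 6 (consume 3 salt): salt=1
After 7 (gather 3 salt): salt=4
After 8 (consume 3 salt): salt=1
After 9 (gather 4 resin): resin=4 salt=1
After 10 (craft flask): flask=2 resin=3 salt=1
After 11 (craft flask): flask=4 resin=2 salt=1
After 12 (craft flask): flask=6 resin=1 salt=1
After 13 (craft flask): flask=8 salt=1
After 14 (gather 4 resin): flask=8 resin=4 salt=1
After 15 (craft lantern): flask=8 lantern=2 salt=1
After 16 (gather 1 salt): flask=8 lantern=2 salt=2
After 17 (consume 2 salt): flask=8 lantern=2
After 18 (consume 1 lantern): flask=8 lantern=1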